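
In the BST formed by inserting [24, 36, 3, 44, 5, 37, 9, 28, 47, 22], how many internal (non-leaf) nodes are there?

Tree built from: [24, 36, 3, 44, 5, 37, 9, 28, 47, 22]
Tree (level-order array): [24, 3, 36, None, 5, 28, 44, None, 9, None, None, 37, 47, None, 22]
Rule: An internal node has at least one child.
Per-node child counts:
  node 24: 2 child(ren)
  node 3: 1 child(ren)
  node 5: 1 child(ren)
  node 9: 1 child(ren)
  node 22: 0 child(ren)
  node 36: 2 child(ren)
  node 28: 0 child(ren)
  node 44: 2 child(ren)
  node 37: 0 child(ren)
  node 47: 0 child(ren)
Matching nodes: [24, 3, 5, 9, 36, 44]
Count of internal (non-leaf) nodes: 6


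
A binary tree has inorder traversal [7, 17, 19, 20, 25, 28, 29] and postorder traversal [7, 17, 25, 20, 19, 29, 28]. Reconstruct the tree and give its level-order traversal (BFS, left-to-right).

Inorder:   [7, 17, 19, 20, 25, 28, 29]
Postorder: [7, 17, 25, 20, 19, 29, 28]
Algorithm: postorder visits root last, so walk postorder right-to-left;
each value is the root of the current inorder slice — split it at that
value, recurse on the right subtree first, then the left.
Recursive splits:
  root=28; inorder splits into left=[7, 17, 19, 20, 25], right=[29]
  root=29; inorder splits into left=[], right=[]
  root=19; inorder splits into left=[7, 17], right=[20, 25]
  root=20; inorder splits into left=[], right=[25]
  root=25; inorder splits into left=[], right=[]
  root=17; inorder splits into left=[7], right=[]
  root=7; inorder splits into left=[], right=[]
Reconstructed level-order: [28, 19, 29, 17, 20, 7, 25]


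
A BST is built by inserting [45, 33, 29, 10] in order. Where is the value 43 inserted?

Starting tree (level order): [45, 33, None, 29, None, 10]
Insertion path: 45 -> 33
Result: insert 43 as right child of 33
Final tree (level order): [45, 33, None, 29, 43, 10]


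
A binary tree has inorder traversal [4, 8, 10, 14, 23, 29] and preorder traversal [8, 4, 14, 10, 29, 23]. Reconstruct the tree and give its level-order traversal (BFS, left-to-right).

Inorder:  [4, 8, 10, 14, 23, 29]
Preorder: [8, 4, 14, 10, 29, 23]
Algorithm: preorder visits root first, so consume preorder in order;
for each root, split the current inorder slice at that value into
left-subtree inorder and right-subtree inorder, then recurse.
Recursive splits:
  root=8; inorder splits into left=[4], right=[10, 14, 23, 29]
  root=4; inorder splits into left=[], right=[]
  root=14; inorder splits into left=[10], right=[23, 29]
  root=10; inorder splits into left=[], right=[]
  root=29; inorder splits into left=[23], right=[]
  root=23; inorder splits into left=[], right=[]
Reconstructed level-order: [8, 4, 14, 10, 29, 23]


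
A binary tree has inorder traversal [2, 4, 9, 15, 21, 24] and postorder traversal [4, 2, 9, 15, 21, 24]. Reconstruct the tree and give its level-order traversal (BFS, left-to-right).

Inorder:   [2, 4, 9, 15, 21, 24]
Postorder: [4, 2, 9, 15, 21, 24]
Algorithm: postorder visits root last, so walk postorder right-to-left;
each value is the root of the current inorder slice — split it at that
value, recurse on the right subtree first, then the left.
Recursive splits:
  root=24; inorder splits into left=[2, 4, 9, 15, 21], right=[]
  root=21; inorder splits into left=[2, 4, 9, 15], right=[]
  root=15; inorder splits into left=[2, 4, 9], right=[]
  root=9; inorder splits into left=[2, 4], right=[]
  root=2; inorder splits into left=[], right=[4]
  root=4; inorder splits into left=[], right=[]
Reconstructed level-order: [24, 21, 15, 9, 2, 4]


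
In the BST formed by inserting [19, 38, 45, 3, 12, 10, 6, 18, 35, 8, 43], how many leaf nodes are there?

Tree built from: [19, 38, 45, 3, 12, 10, 6, 18, 35, 8, 43]
Tree (level-order array): [19, 3, 38, None, 12, 35, 45, 10, 18, None, None, 43, None, 6, None, None, None, None, None, None, 8]
Rule: A leaf has 0 children.
Per-node child counts:
  node 19: 2 child(ren)
  node 3: 1 child(ren)
  node 12: 2 child(ren)
  node 10: 1 child(ren)
  node 6: 1 child(ren)
  node 8: 0 child(ren)
  node 18: 0 child(ren)
  node 38: 2 child(ren)
  node 35: 0 child(ren)
  node 45: 1 child(ren)
  node 43: 0 child(ren)
Matching nodes: [8, 18, 35, 43]
Count of leaf nodes: 4


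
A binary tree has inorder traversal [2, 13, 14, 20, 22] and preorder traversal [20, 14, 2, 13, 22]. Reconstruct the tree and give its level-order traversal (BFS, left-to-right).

Inorder:  [2, 13, 14, 20, 22]
Preorder: [20, 14, 2, 13, 22]
Algorithm: preorder visits root first, so consume preorder in order;
for each root, split the current inorder slice at that value into
left-subtree inorder and right-subtree inorder, then recurse.
Recursive splits:
  root=20; inorder splits into left=[2, 13, 14], right=[22]
  root=14; inorder splits into left=[2, 13], right=[]
  root=2; inorder splits into left=[], right=[13]
  root=13; inorder splits into left=[], right=[]
  root=22; inorder splits into left=[], right=[]
Reconstructed level-order: [20, 14, 22, 2, 13]


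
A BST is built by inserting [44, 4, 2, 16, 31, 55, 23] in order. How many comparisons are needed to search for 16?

Search path for 16: 44 -> 4 -> 16
Found: True
Comparisons: 3


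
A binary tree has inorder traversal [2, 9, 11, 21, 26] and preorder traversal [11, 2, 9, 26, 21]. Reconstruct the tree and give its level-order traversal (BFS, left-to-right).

Inorder:  [2, 9, 11, 21, 26]
Preorder: [11, 2, 9, 26, 21]
Algorithm: preorder visits root first, so consume preorder in order;
for each root, split the current inorder slice at that value into
left-subtree inorder and right-subtree inorder, then recurse.
Recursive splits:
  root=11; inorder splits into left=[2, 9], right=[21, 26]
  root=2; inorder splits into left=[], right=[9]
  root=9; inorder splits into left=[], right=[]
  root=26; inorder splits into left=[21], right=[]
  root=21; inorder splits into left=[], right=[]
Reconstructed level-order: [11, 2, 26, 9, 21]


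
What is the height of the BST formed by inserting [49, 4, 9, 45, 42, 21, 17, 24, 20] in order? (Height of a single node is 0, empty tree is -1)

Insertion order: [49, 4, 9, 45, 42, 21, 17, 24, 20]
Tree (level-order array): [49, 4, None, None, 9, None, 45, 42, None, 21, None, 17, 24, None, 20]
Compute height bottom-up (empty subtree = -1):
  height(20) = 1 + max(-1, -1) = 0
  height(17) = 1 + max(-1, 0) = 1
  height(24) = 1 + max(-1, -1) = 0
  height(21) = 1 + max(1, 0) = 2
  height(42) = 1 + max(2, -1) = 3
  height(45) = 1 + max(3, -1) = 4
  height(9) = 1 + max(-1, 4) = 5
  height(4) = 1 + max(-1, 5) = 6
  height(49) = 1 + max(6, -1) = 7
Height = 7


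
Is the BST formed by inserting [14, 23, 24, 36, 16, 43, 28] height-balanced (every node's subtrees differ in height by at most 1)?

Tree (level-order array): [14, None, 23, 16, 24, None, None, None, 36, 28, 43]
Definition: a tree is height-balanced if, at every node, |h(left) - h(right)| <= 1 (empty subtree has height -1).
Bottom-up per-node check:
  node 16: h_left=-1, h_right=-1, diff=0 [OK], height=0
  node 28: h_left=-1, h_right=-1, diff=0 [OK], height=0
  node 43: h_left=-1, h_right=-1, diff=0 [OK], height=0
  node 36: h_left=0, h_right=0, diff=0 [OK], height=1
  node 24: h_left=-1, h_right=1, diff=2 [FAIL (|-1-1|=2 > 1)], height=2
  node 23: h_left=0, h_right=2, diff=2 [FAIL (|0-2|=2 > 1)], height=3
  node 14: h_left=-1, h_right=3, diff=4 [FAIL (|-1-3|=4 > 1)], height=4
Node 24 violates the condition: |-1 - 1| = 2 > 1.
Result: Not balanced


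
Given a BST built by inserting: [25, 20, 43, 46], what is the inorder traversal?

Tree insertion order: [25, 20, 43, 46]
Tree (level-order array): [25, 20, 43, None, None, None, 46]
Inorder traversal: [20, 25, 43, 46]


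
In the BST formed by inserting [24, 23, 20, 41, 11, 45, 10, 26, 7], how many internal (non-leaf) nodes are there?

Tree built from: [24, 23, 20, 41, 11, 45, 10, 26, 7]
Tree (level-order array): [24, 23, 41, 20, None, 26, 45, 11, None, None, None, None, None, 10, None, 7]
Rule: An internal node has at least one child.
Per-node child counts:
  node 24: 2 child(ren)
  node 23: 1 child(ren)
  node 20: 1 child(ren)
  node 11: 1 child(ren)
  node 10: 1 child(ren)
  node 7: 0 child(ren)
  node 41: 2 child(ren)
  node 26: 0 child(ren)
  node 45: 0 child(ren)
Matching nodes: [24, 23, 20, 11, 10, 41]
Count of internal (non-leaf) nodes: 6


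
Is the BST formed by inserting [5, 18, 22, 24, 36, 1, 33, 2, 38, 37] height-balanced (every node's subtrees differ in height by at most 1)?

Tree (level-order array): [5, 1, 18, None, 2, None, 22, None, None, None, 24, None, 36, 33, 38, None, None, 37]
Definition: a tree is height-balanced if, at every node, |h(left) - h(right)| <= 1 (empty subtree has height -1).
Bottom-up per-node check:
  node 2: h_left=-1, h_right=-1, diff=0 [OK], height=0
  node 1: h_left=-1, h_right=0, diff=1 [OK], height=1
  node 33: h_left=-1, h_right=-1, diff=0 [OK], height=0
  node 37: h_left=-1, h_right=-1, diff=0 [OK], height=0
  node 38: h_left=0, h_right=-1, diff=1 [OK], height=1
  node 36: h_left=0, h_right=1, diff=1 [OK], height=2
  node 24: h_left=-1, h_right=2, diff=3 [FAIL (|-1-2|=3 > 1)], height=3
  node 22: h_left=-1, h_right=3, diff=4 [FAIL (|-1-3|=4 > 1)], height=4
  node 18: h_left=-1, h_right=4, diff=5 [FAIL (|-1-4|=5 > 1)], height=5
  node 5: h_left=1, h_right=5, diff=4 [FAIL (|1-5|=4 > 1)], height=6
Node 24 violates the condition: |-1 - 2| = 3 > 1.
Result: Not balanced


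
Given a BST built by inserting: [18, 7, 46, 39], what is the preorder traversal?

Tree insertion order: [18, 7, 46, 39]
Tree (level-order array): [18, 7, 46, None, None, 39]
Preorder traversal: [18, 7, 46, 39]


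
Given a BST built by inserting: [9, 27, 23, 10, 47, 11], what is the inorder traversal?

Tree insertion order: [9, 27, 23, 10, 47, 11]
Tree (level-order array): [9, None, 27, 23, 47, 10, None, None, None, None, 11]
Inorder traversal: [9, 10, 11, 23, 27, 47]


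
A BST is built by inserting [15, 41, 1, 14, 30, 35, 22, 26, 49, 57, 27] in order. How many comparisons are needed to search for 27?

Search path for 27: 15 -> 41 -> 30 -> 22 -> 26 -> 27
Found: True
Comparisons: 6


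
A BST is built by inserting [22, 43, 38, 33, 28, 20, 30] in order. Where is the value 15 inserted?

Starting tree (level order): [22, 20, 43, None, None, 38, None, 33, None, 28, None, None, 30]
Insertion path: 22 -> 20
Result: insert 15 as left child of 20
Final tree (level order): [22, 20, 43, 15, None, 38, None, None, None, 33, None, 28, None, None, 30]


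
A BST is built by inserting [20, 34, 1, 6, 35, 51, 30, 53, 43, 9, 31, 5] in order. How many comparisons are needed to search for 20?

Search path for 20: 20
Found: True
Comparisons: 1


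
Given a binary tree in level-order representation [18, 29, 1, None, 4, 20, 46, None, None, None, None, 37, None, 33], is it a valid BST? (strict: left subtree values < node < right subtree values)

Level-order array: [18, 29, 1, None, 4, 20, 46, None, None, None, None, 37, None, 33]
Validate using subtree bounds (lo, hi): at each node, require lo < value < hi,
then recurse left with hi=value and right with lo=value.
Preorder trace (stopping at first violation):
  at node 18 with bounds (-inf, +inf): OK
  at node 29 with bounds (-inf, 18): VIOLATION
Node 29 violates its bound: not (-inf < 29 < 18).
Result: Not a valid BST


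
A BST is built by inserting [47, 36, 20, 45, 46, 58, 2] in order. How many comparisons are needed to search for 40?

Search path for 40: 47 -> 36 -> 45
Found: False
Comparisons: 3


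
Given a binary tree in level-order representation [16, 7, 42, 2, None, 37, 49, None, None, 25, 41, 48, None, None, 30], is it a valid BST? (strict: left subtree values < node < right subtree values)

Level-order array: [16, 7, 42, 2, None, 37, 49, None, None, 25, 41, 48, None, None, 30]
Validate using subtree bounds (lo, hi): at each node, require lo < value < hi,
then recurse left with hi=value and right with lo=value.
Preorder trace (stopping at first violation):
  at node 16 with bounds (-inf, +inf): OK
  at node 7 with bounds (-inf, 16): OK
  at node 2 with bounds (-inf, 7): OK
  at node 42 with bounds (16, +inf): OK
  at node 37 with bounds (16, 42): OK
  at node 25 with bounds (16, 37): OK
  at node 30 with bounds (25, 37): OK
  at node 41 with bounds (37, 42): OK
  at node 49 with bounds (42, +inf): OK
  at node 48 with bounds (42, 49): OK
No violation found at any node.
Result: Valid BST


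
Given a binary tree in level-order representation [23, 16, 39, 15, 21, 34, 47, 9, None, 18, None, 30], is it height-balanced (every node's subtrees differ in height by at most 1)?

Tree (level-order array): [23, 16, 39, 15, 21, 34, 47, 9, None, 18, None, 30]
Definition: a tree is height-balanced if, at every node, |h(left) - h(right)| <= 1 (empty subtree has height -1).
Bottom-up per-node check:
  node 9: h_left=-1, h_right=-1, diff=0 [OK], height=0
  node 15: h_left=0, h_right=-1, diff=1 [OK], height=1
  node 18: h_left=-1, h_right=-1, diff=0 [OK], height=0
  node 21: h_left=0, h_right=-1, diff=1 [OK], height=1
  node 16: h_left=1, h_right=1, diff=0 [OK], height=2
  node 30: h_left=-1, h_right=-1, diff=0 [OK], height=0
  node 34: h_left=0, h_right=-1, diff=1 [OK], height=1
  node 47: h_left=-1, h_right=-1, diff=0 [OK], height=0
  node 39: h_left=1, h_right=0, diff=1 [OK], height=2
  node 23: h_left=2, h_right=2, diff=0 [OK], height=3
All nodes satisfy the balance condition.
Result: Balanced


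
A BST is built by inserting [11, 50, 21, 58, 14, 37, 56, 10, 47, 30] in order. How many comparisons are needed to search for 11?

Search path for 11: 11
Found: True
Comparisons: 1


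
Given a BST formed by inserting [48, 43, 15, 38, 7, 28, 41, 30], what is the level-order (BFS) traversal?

Tree insertion order: [48, 43, 15, 38, 7, 28, 41, 30]
Tree (level-order array): [48, 43, None, 15, None, 7, 38, None, None, 28, 41, None, 30]
BFS from the root, enqueuing left then right child of each popped node:
  queue [48] -> pop 48, enqueue [43], visited so far: [48]
  queue [43] -> pop 43, enqueue [15], visited so far: [48, 43]
  queue [15] -> pop 15, enqueue [7, 38], visited so far: [48, 43, 15]
  queue [7, 38] -> pop 7, enqueue [none], visited so far: [48, 43, 15, 7]
  queue [38] -> pop 38, enqueue [28, 41], visited so far: [48, 43, 15, 7, 38]
  queue [28, 41] -> pop 28, enqueue [30], visited so far: [48, 43, 15, 7, 38, 28]
  queue [41, 30] -> pop 41, enqueue [none], visited so far: [48, 43, 15, 7, 38, 28, 41]
  queue [30] -> pop 30, enqueue [none], visited so far: [48, 43, 15, 7, 38, 28, 41, 30]
Result: [48, 43, 15, 7, 38, 28, 41, 30]


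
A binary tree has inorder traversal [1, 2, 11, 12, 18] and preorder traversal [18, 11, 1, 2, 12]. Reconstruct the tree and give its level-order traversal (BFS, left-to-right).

Inorder:  [1, 2, 11, 12, 18]
Preorder: [18, 11, 1, 2, 12]
Algorithm: preorder visits root first, so consume preorder in order;
for each root, split the current inorder slice at that value into
left-subtree inorder and right-subtree inorder, then recurse.
Recursive splits:
  root=18; inorder splits into left=[1, 2, 11, 12], right=[]
  root=11; inorder splits into left=[1, 2], right=[12]
  root=1; inorder splits into left=[], right=[2]
  root=2; inorder splits into left=[], right=[]
  root=12; inorder splits into left=[], right=[]
Reconstructed level-order: [18, 11, 1, 12, 2]


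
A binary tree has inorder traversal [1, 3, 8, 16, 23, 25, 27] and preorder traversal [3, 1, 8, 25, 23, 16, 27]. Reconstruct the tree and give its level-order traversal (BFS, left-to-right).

Inorder:  [1, 3, 8, 16, 23, 25, 27]
Preorder: [3, 1, 8, 25, 23, 16, 27]
Algorithm: preorder visits root first, so consume preorder in order;
for each root, split the current inorder slice at that value into
left-subtree inorder and right-subtree inorder, then recurse.
Recursive splits:
  root=3; inorder splits into left=[1], right=[8, 16, 23, 25, 27]
  root=1; inorder splits into left=[], right=[]
  root=8; inorder splits into left=[], right=[16, 23, 25, 27]
  root=25; inorder splits into left=[16, 23], right=[27]
  root=23; inorder splits into left=[16], right=[]
  root=16; inorder splits into left=[], right=[]
  root=27; inorder splits into left=[], right=[]
Reconstructed level-order: [3, 1, 8, 25, 23, 27, 16]


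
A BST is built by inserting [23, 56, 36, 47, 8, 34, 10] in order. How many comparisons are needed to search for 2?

Search path for 2: 23 -> 8
Found: False
Comparisons: 2


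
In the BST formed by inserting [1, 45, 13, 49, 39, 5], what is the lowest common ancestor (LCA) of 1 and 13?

Tree insertion order: [1, 45, 13, 49, 39, 5]
Tree (level-order array): [1, None, 45, 13, 49, 5, 39]
In a BST, the LCA of p=1, q=13 is the first node v on the
root-to-leaf path with p <= v <= q (go left if both < v, right if both > v).
Walk from root:
  at 1: 1 <= 1 <= 13, this is the LCA
LCA = 1


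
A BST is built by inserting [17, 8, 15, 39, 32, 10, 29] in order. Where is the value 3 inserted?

Starting tree (level order): [17, 8, 39, None, 15, 32, None, 10, None, 29]
Insertion path: 17 -> 8
Result: insert 3 as left child of 8
Final tree (level order): [17, 8, 39, 3, 15, 32, None, None, None, 10, None, 29]


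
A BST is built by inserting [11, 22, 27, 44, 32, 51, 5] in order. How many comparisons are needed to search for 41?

Search path for 41: 11 -> 22 -> 27 -> 44 -> 32
Found: False
Comparisons: 5


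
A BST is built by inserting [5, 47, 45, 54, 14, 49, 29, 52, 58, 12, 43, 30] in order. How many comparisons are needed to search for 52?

Search path for 52: 5 -> 47 -> 54 -> 49 -> 52
Found: True
Comparisons: 5


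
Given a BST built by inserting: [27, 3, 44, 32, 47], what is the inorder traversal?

Tree insertion order: [27, 3, 44, 32, 47]
Tree (level-order array): [27, 3, 44, None, None, 32, 47]
Inorder traversal: [3, 27, 32, 44, 47]


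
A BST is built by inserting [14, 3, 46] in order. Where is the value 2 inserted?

Starting tree (level order): [14, 3, 46]
Insertion path: 14 -> 3
Result: insert 2 as left child of 3
Final tree (level order): [14, 3, 46, 2]


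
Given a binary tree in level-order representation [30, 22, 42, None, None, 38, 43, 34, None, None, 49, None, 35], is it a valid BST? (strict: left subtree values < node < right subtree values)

Level-order array: [30, 22, 42, None, None, 38, 43, 34, None, None, 49, None, 35]
Validate using subtree bounds (lo, hi): at each node, require lo < value < hi,
then recurse left with hi=value and right with lo=value.
Preorder trace (stopping at first violation):
  at node 30 with bounds (-inf, +inf): OK
  at node 22 with bounds (-inf, 30): OK
  at node 42 with bounds (30, +inf): OK
  at node 38 with bounds (30, 42): OK
  at node 34 with bounds (30, 38): OK
  at node 35 with bounds (34, 38): OK
  at node 43 with bounds (42, +inf): OK
  at node 49 with bounds (43, +inf): OK
No violation found at any node.
Result: Valid BST


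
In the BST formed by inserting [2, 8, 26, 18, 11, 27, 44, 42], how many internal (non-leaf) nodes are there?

Tree built from: [2, 8, 26, 18, 11, 27, 44, 42]
Tree (level-order array): [2, None, 8, None, 26, 18, 27, 11, None, None, 44, None, None, 42]
Rule: An internal node has at least one child.
Per-node child counts:
  node 2: 1 child(ren)
  node 8: 1 child(ren)
  node 26: 2 child(ren)
  node 18: 1 child(ren)
  node 11: 0 child(ren)
  node 27: 1 child(ren)
  node 44: 1 child(ren)
  node 42: 0 child(ren)
Matching nodes: [2, 8, 26, 18, 27, 44]
Count of internal (non-leaf) nodes: 6


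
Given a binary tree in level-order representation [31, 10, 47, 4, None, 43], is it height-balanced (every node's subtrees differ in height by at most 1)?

Tree (level-order array): [31, 10, 47, 4, None, 43]
Definition: a tree is height-balanced if, at every node, |h(left) - h(right)| <= 1 (empty subtree has height -1).
Bottom-up per-node check:
  node 4: h_left=-1, h_right=-1, diff=0 [OK], height=0
  node 10: h_left=0, h_right=-1, diff=1 [OK], height=1
  node 43: h_left=-1, h_right=-1, diff=0 [OK], height=0
  node 47: h_left=0, h_right=-1, diff=1 [OK], height=1
  node 31: h_left=1, h_right=1, diff=0 [OK], height=2
All nodes satisfy the balance condition.
Result: Balanced


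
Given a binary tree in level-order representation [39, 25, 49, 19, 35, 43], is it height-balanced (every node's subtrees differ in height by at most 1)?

Tree (level-order array): [39, 25, 49, 19, 35, 43]
Definition: a tree is height-balanced if, at every node, |h(left) - h(right)| <= 1 (empty subtree has height -1).
Bottom-up per-node check:
  node 19: h_left=-1, h_right=-1, diff=0 [OK], height=0
  node 35: h_left=-1, h_right=-1, diff=0 [OK], height=0
  node 25: h_left=0, h_right=0, diff=0 [OK], height=1
  node 43: h_left=-1, h_right=-1, diff=0 [OK], height=0
  node 49: h_left=0, h_right=-1, diff=1 [OK], height=1
  node 39: h_left=1, h_right=1, diff=0 [OK], height=2
All nodes satisfy the balance condition.
Result: Balanced


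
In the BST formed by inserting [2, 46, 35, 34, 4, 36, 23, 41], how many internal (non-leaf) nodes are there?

Tree built from: [2, 46, 35, 34, 4, 36, 23, 41]
Tree (level-order array): [2, None, 46, 35, None, 34, 36, 4, None, None, 41, None, 23]
Rule: An internal node has at least one child.
Per-node child counts:
  node 2: 1 child(ren)
  node 46: 1 child(ren)
  node 35: 2 child(ren)
  node 34: 1 child(ren)
  node 4: 1 child(ren)
  node 23: 0 child(ren)
  node 36: 1 child(ren)
  node 41: 0 child(ren)
Matching nodes: [2, 46, 35, 34, 4, 36]
Count of internal (non-leaf) nodes: 6


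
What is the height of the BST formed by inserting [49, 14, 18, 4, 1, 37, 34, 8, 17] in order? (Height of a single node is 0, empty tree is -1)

Insertion order: [49, 14, 18, 4, 1, 37, 34, 8, 17]
Tree (level-order array): [49, 14, None, 4, 18, 1, 8, 17, 37, None, None, None, None, None, None, 34]
Compute height bottom-up (empty subtree = -1):
  height(1) = 1 + max(-1, -1) = 0
  height(8) = 1 + max(-1, -1) = 0
  height(4) = 1 + max(0, 0) = 1
  height(17) = 1 + max(-1, -1) = 0
  height(34) = 1 + max(-1, -1) = 0
  height(37) = 1 + max(0, -1) = 1
  height(18) = 1 + max(0, 1) = 2
  height(14) = 1 + max(1, 2) = 3
  height(49) = 1 + max(3, -1) = 4
Height = 4


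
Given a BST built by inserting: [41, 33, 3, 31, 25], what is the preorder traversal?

Tree insertion order: [41, 33, 3, 31, 25]
Tree (level-order array): [41, 33, None, 3, None, None, 31, 25]
Preorder traversal: [41, 33, 3, 31, 25]


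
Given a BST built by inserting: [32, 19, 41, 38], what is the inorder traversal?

Tree insertion order: [32, 19, 41, 38]
Tree (level-order array): [32, 19, 41, None, None, 38]
Inorder traversal: [19, 32, 38, 41]


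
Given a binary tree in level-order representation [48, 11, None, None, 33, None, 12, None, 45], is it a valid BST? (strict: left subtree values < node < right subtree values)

Level-order array: [48, 11, None, None, 33, None, 12, None, 45]
Validate using subtree bounds (lo, hi): at each node, require lo < value < hi,
then recurse left with hi=value and right with lo=value.
Preorder trace (stopping at first violation):
  at node 48 with bounds (-inf, +inf): OK
  at node 11 with bounds (-inf, 48): OK
  at node 33 with bounds (11, 48): OK
  at node 12 with bounds (33, 48): VIOLATION
Node 12 violates its bound: not (33 < 12 < 48).
Result: Not a valid BST


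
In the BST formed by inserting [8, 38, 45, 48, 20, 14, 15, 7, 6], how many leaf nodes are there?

Tree built from: [8, 38, 45, 48, 20, 14, 15, 7, 6]
Tree (level-order array): [8, 7, 38, 6, None, 20, 45, None, None, 14, None, None, 48, None, 15]
Rule: A leaf has 0 children.
Per-node child counts:
  node 8: 2 child(ren)
  node 7: 1 child(ren)
  node 6: 0 child(ren)
  node 38: 2 child(ren)
  node 20: 1 child(ren)
  node 14: 1 child(ren)
  node 15: 0 child(ren)
  node 45: 1 child(ren)
  node 48: 0 child(ren)
Matching nodes: [6, 15, 48]
Count of leaf nodes: 3


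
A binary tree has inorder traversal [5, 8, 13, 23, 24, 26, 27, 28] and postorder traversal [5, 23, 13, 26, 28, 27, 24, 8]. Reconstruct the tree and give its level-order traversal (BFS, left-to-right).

Inorder:   [5, 8, 13, 23, 24, 26, 27, 28]
Postorder: [5, 23, 13, 26, 28, 27, 24, 8]
Algorithm: postorder visits root last, so walk postorder right-to-left;
each value is the root of the current inorder slice — split it at that
value, recurse on the right subtree first, then the left.
Recursive splits:
  root=8; inorder splits into left=[5], right=[13, 23, 24, 26, 27, 28]
  root=24; inorder splits into left=[13, 23], right=[26, 27, 28]
  root=27; inorder splits into left=[26], right=[28]
  root=28; inorder splits into left=[], right=[]
  root=26; inorder splits into left=[], right=[]
  root=13; inorder splits into left=[], right=[23]
  root=23; inorder splits into left=[], right=[]
  root=5; inorder splits into left=[], right=[]
Reconstructed level-order: [8, 5, 24, 13, 27, 23, 26, 28]


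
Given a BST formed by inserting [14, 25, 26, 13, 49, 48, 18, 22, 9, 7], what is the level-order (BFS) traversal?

Tree insertion order: [14, 25, 26, 13, 49, 48, 18, 22, 9, 7]
Tree (level-order array): [14, 13, 25, 9, None, 18, 26, 7, None, None, 22, None, 49, None, None, None, None, 48]
BFS from the root, enqueuing left then right child of each popped node:
  queue [14] -> pop 14, enqueue [13, 25], visited so far: [14]
  queue [13, 25] -> pop 13, enqueue [9], visited so far: [14, 13]
  queue [25, 9] -> pop 25, enqueue [18, 26], visited so far: [14, 13, 25]
  queue [9, 18, 26] -> pop 9, enqueue [7], visited so far: [14, 13, 25, 9]
  queue [18, 26, 7] -> pop 18, enqueue [22], visited so far: [14, 13, 25, 9, 18]
  queue [26, 7, 22] -> pop 26, enqueue [49], visited so far: [14, 13, 25, 9, 18, 26]
  queue [7, 22, 49] -> pop 7, enqueue [none], visited so far: [14, 13, 25, 9, 18, 26, 7]
  queue [22, 49] -> pop 22, enqueue [none], visited so far: [14, 13, 25, 9, 18, 26, 7, 22]
  queue [49] -> pop 49, enqueue [48], visited so far: [14, 13, 25, 9, 18, 26, 7, 22, 49]
  queue [48] -> pop 48, enqueue [none], visited so far: [14, 13, 25, 9, 18, 26, 7, 22, 49, 48]
Result: [14, 13, 25, 9, 18, 26, 7, 22, 49, 48]


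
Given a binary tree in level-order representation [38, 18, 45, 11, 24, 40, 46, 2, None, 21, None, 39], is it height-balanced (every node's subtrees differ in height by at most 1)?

Tree (level-order array): [38, 18, 45, 11, 24, 40, 46, 2, None, 21, None, 39]
Definition: a tree is height-balanced if, at every node, |h(left) - h(right)| <= 1 (empty subtree has height -1).
Bottom-up per-node check:
  node 2: h_left=-1, h_right=-1, diff=0 [OK], height=0
  node 11: h_left=0, h_right=-1, diff=1 [OK], height=1
  node 21: h_left=-1, h_right=-1, diff=0 [OK], height=0
  node 24: h_left=0, h_right=-1, diff=1 [OK], height=1
  node 18: h_left=1, h_right=1, diff=0 [OK], height=2
  node 39: h_left=-1, h_right=-1, diff=0 [OK], height=0
  node 40: h_left=0, h_right=-1, diff=1 [OK], height=1
  node 46: h_left=-1, h_right=-1, diff=0 [OK], height=0
  node 45: h_left=1, h_right=0, diff=1 [OK], height=2
  node 38: h_left=2, h_right=2, diff=0 [OK], height=3
All nodes satisfy the balance condition.
Result: Balanced


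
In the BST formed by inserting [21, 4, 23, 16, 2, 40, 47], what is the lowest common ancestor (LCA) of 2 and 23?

Tree insertion order: [21, 4, 23, 16, 2, 40, 47]
Tree (level-order array): [21, 4, 23, 2, 16, None, 40, None, None, None, None, None, 47]
In a BST, the LCA of p=2, q=23 is the first node v on the
root-to-leaf path with p <= v <= q (go left if both < v, right if both > v).
Walk from root:
  at 21: 2 <= 21 <= 23, this is the LCA
LCA = 21


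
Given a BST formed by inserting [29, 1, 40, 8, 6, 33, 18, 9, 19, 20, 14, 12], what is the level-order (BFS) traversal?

Tree insertion order: [29, 1, 40, 8, 6, 33, 18, 9, 19, 20, 14, 12]
Tree (level-order array): [29, 1, 40, None, 8, 33, None, 6, 18, None, None, None, None, 9, 19, None, 14, None, 20, 12]
BFS from the root, enqueuing left then right child of each popped node:
  queue [29] -> pop 29, enqueue [1, 40], visited so far: [29]
  queue [1, 40] -> pop 1, enqueue [8], visited so far: [29, 1]
  queue [40, 8] -> pop 40, enqueue [33], visited so far: [29, 1, 40]
  queue [8, 33] -> pop 8, enqueue [6, 18], visited so far: [29, 1, 40, 8]
  queue [33, 6, 18] -> pop 33, enqueue [none], visited so far: [29, 1, 40, 8, 33]
  queue [6, 18] -> pop 6, enqueue [none], visited so far: [29, 1, 40, 8, 33, 6]
  queue [18] -> pop 18, enqueue [9, 19], visited so far: [29, 1, 40, 8, 33, 6, 18]
  queue [9, 19] -> pop 9, enqueue [14], visited so far: [29, 1, 40, 8, 33, 6, 18, 9]
  queue [19, 14] -> pop 19, enqueue [20], visited so far: [29, 1, 40, 8, 33, 6, 18, 9, 19]
  queue [14, 20] -> pop 14, enqueue [12], visited so far: [29, 1, 40, 8, 33, 6, 18, 9, 19, 14]
  queue [20, 12] -> pop 20, enqueue [none], visited so far: [29, 1, 40, 8, 33, 6, 18, 9, 19, 14, 20]
  queue [12] -> pop 12, enqueue [none], visited so far: [29, 1, 40, 8, 33, 6, 18, 9, 19, 14, 20, 12]
Result: [29, 1, 40, 8, 33, 6, 18, 9, 19, 14, 20, 12]


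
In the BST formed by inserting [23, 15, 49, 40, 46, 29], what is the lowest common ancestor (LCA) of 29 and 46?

Tree insertion order: [23, 15, 49, 40, 46, 29]
Tree (level-order array): [23, 15, 49, None, None, 40, None, 29, 46]
In a BST, the LCA of p=29, q=46 is the first node v on the
root-to-leaf path with p <= v <= q (go left if both < v, right if both > v).
Walk from root:
  at 23: both 29 and 46 > 23, go right
  at 49: both 29 and 46 < 49, go left
  at 40: 29 <= 40 <= 46, this is the LCA
LCA = 40


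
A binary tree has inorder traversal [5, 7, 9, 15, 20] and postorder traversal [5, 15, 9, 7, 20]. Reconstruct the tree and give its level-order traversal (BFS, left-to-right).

Inorder:   [5, 7, 9, 15, 20]
Postorder: [5, 15, 9, 7, 20]
Algorithm: postorder visits root last, so walk postorder right-to-left;
each value is the root of the current inorder slice — split it at that
value, recurse on the right subtree first, then the left.
Recursive splits:
  root=20; inorder splits into left=[5, 7, 9, 15], right=[]
  root=7; inorder splits into left=[5], right=[9, 15]
  root=9; inorder splits into left=[], right=[15]
  root=15; inorder splits into left=[], right=[]
  root=5; inorder splits into left=[], right=[]
Reconstructed level-order: [20, 7, 5, 9, 15]


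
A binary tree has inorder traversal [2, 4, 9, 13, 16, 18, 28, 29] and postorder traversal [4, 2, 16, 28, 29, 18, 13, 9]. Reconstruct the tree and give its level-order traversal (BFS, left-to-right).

Inorder:   [2, 4, 9, 13, 16, 18, 28, 29]
Postorder: [4, 2, 16, 28, 29, 18, 13, 9]
Algorithm: postorder visits root last, so walk postorder right-to-left;
each value is the root of the current inorder slice — split it at that
value, recurse on the right subtree first, then the left.
Recursive splits:
  root=9; inorder splits into left=[2, 4], right=[13, 16, 18, 28, 29]
  root=13; inorder splits into left=[], right=[16, 18, 28, 29]
  root=18; inorder splits into left=[16], right=[28, 29]
  root=29; inorder splits into left=[28], right=[]
  root=28; inorder splits into left=[], right=[]
  root=16; inorder splits into left=[], right=[]
  root=2; inorder splits into left=[], right=[4]
  root=4; inorder splits into left=[], right=[]
Reconstructed level-order: [9, 2, 13, 4, 18, 16, 29, 28]


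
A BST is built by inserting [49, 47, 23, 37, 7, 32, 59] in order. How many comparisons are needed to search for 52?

Search path for 52: 49 -> 59
Found: False
Comparisons: 2


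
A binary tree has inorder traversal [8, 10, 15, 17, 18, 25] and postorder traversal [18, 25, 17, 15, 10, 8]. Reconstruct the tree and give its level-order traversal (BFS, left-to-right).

Inorder:   [8, 10, 15, 17, 18, 25]
Postorder: [18, 25, 17, 15, 10, 8]
Algorithm: postorder visits root last, so walk postorder right-to-left;
each value is the root of the current inorder slice — split it at that
value, recurse on the right subtree first, then the left.
Recursive splits:
  root=8; inorder splits into left=[], right=[10, 15, 17, 18, 25]
  root=10; inorder splits into left=[], right=[15, 17, 18, 25]
  root=15; inorder splits into left=[], right=[17, 18, 25]
  root=17; inorder splits into left=[], right=[18, 25]
  root=25; inorder splits into left=[18], right=[]
  root=18; inorder splits into left=[], right=[]
Reconstructed level-order: [8, 10, 15, 17, 25, 18]


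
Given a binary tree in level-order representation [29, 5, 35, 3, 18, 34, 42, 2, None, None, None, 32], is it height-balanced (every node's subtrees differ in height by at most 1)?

Tree (level-order array): [29, 5, 35, 3, 18, 34, 42, 2, None, None, None, 32]
Definition: a tree is height-balanced if, at every node, |h(left) - h(right)| <= 1 (empty subtree has height -1).
Bottom-up per-node check:
  node 2: h_left=-1, h_right=-1, diff=0 [OK], height=0
  node 3: h_left=0, h_right=-1, diff=1 [OK], height=1
  node 18: h_left=-1, h_right=-1, diff=0 [OK], height=0
  node 5: h_left=1, h_right=0, diff=1 [OK], height=2
  node 32: h_left=-1, h_right=-1, diff=0 [OK], height=0
  node 34: h_left=0, h_right=-1, diff=1 [OK], height=1
  node 42: h_left=-1, h_right=-1, diff=0 [OK], height=0
  node 35: h_left=1, h_right=0, diff=1 [OK], height=2
  node 29: h_left=2, h_right=2, diff=0 [OK], height=3
All nodes satisfy the balance condition.
Result: Balanced


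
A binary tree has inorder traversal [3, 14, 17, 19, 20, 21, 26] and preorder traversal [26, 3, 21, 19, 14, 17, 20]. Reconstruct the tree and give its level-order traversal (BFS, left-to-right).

Inorder:  [3, 14, 17, 19, 20, 21, 26]
Preorder: [26, 3, 21, 19, 14, 17, 20]
Algorithm: preorder visits root first, so consume preorder in order;
for each root, split the current inorder slice at that value into
left-subtree inorder and right-subtree inorder, then recurse.
Recursive splits:
  root=26; inorder splits into left=[3, 14, 17, 19, 20, 21], right=[]
  root=3; inorder splits into left=[], right=[14, 17, 19, 20, 21]
  root=21; inorder splits into left=[14, 17, 19, 20], right=[]
  root=19; inorder splits into left=[14, 17], right=[20]
  root=14; inorder splits into left=[], right=[17]
  root=17; inorder splits into left=[], right=[]
  root=20; inorder splits into left=[], right=[]
Reconstructed level-order: [26, 3, 21, 19, 14, 20, 17]


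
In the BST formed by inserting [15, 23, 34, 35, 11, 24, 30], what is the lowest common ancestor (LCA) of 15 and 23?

Tree insertion order: [15, 23, 34, 35, 11, 24, 30]
Tree (level-order array): [15, 11, 23, None, None, None, 34, 24, 35, None, 30]
In a BST, the LCA of p=15, q=23 is the first node v on the
root-to-leaf path with p <= v <= q (go left if both < v, right if both > v).
Walk from root:
  at 15: 15 <= 15 <= 23, this is the LCA
LCA = 15


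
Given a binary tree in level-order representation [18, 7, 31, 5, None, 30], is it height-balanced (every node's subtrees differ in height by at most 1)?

Tree (level-order array): [18, 7, 31, 5, None, 30]
Definition: a tree is height-balanced if, at every node, |h(left) - h(right)| <= 1 (empty subtree has height -1).
Bottom-up per-node check:
  node 5: h_left=-1, h_right=-1, diff=0 [OK], height=0
  node 7: h_left=0, h_right=-1, diff=1 [OK], height=1
  node 30: h_left=-1, h_right=-1, diff=0 [OK], height=0
  node 31: h_left=0, h_right=-1, diff=1 [OK], height=1
  node 18: h_left=1, h_right=1, diff=0 [OK], height=2
All nodes satisfy the balance condition.
Result: Balanced


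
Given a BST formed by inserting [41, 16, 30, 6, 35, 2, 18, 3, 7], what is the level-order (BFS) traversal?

Tree insertion order: [41, 16, 30, 6, 35, 2, 18, 3, 7]
Tree (level-order array): [41, 16, None, 6, 30, 2, 7, 18, 35, None, 3]
BFS from the root, enqueuing left then right child of each popped node:
  queue [41] -> pop 41, enqueue [16], visited so far: [41]
  queue [16] -> pop 16, enqueue [6, 30], visited so far: [41, 16]
  queue [6, 30] -> pop 6, enqueue [2, 7], visited so far: [41, 16, 6]
  queue [30, 2, 7] -> pop 30, enqueue [18, 35], visited so far: [41, 16, 6, 30]
  queue [2, 7, 18, 35] -> pop 2, enqueue [3], visited so far: [41, 16, 6, 30, 2]
  queue [7, 18, 35, 3] -> pop 7, enqueue [none], visited so far: [41, 16, 6, 30, 2, 7]
  queue [18, 35, 3] -> pop 18, enqueue [none], visited so far: [41, 16, 6, 30, 2, 7, 18]
  queue [35, 3] -> pop 35, enqueue [none], visited so far: [41, 16, 6, 30, 2, 7, 18, 35]
  queue [3] -> pop 3, enqueue [none], visited so far: [41, 16, 6, 30, 2, 7, 18, 35, 3]
Result: [41, 16, 6, 30, 2, 7, 18, 35, 3]


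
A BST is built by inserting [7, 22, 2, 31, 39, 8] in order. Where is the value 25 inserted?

Starting tree (level order): [7, 2, 22, None, None, 8, 31, None, None, None, 39]
Insertion path: 7 -> 22 -> 31
Result: insert 25 as left child of 31
Final tree (level order): [7, 2, 22, None, None, 8, 31, None, None, 25, 39]


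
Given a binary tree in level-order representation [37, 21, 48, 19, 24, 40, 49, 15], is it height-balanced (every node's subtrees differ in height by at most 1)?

Tree (level-order array): [37, 21, 48, 19, 24, 40, 49, 15]
Definition: a tree is height-balanced if, at every node, |h(left) - h(right)| <= 1 (empty subtree has height -1).
Bottom-up per-node check:
  node 15: h_left=-1, h_right=-1, diff=0 [OK], height=0
  node 19: h_left=0, h_right=-1, diff=1 [OK], height=1
  node 24: h_left=-1, h_right=-1, diff=0 [OK], height=0
  node 21: h_left=1, h_right=0, diff=1 [OK], height=2
  node 40: h_left=-1, h_right=-1, diff=0 [OK], height=0
  node 49: h_left=-1, h_right=-1, diff=0 [OK], height=0
  node 48: h_left=0, h_right=0, diff=0 [OK], height=1
  node 37: h_left=2, h_right=1, diff=1 [OK], height=3
All nodes satisfy the balance condition.
Result: Balanced


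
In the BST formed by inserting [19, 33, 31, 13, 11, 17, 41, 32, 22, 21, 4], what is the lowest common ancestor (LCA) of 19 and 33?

Tree insertion order: [19, 33, 31, 13, 11, 17, 41, 32, 22, 21, 4]
Tree (level-order array): [19, 13, 33, 11, 17, 31, 41, 4, None, None, None, 22, 32, None, None, None, None, 21]
In a BST, the LCA of p=19, q=33 is the first node v on the
root-to-leaf path with p <= v <= q (go left if both < v, right if both > v).
Walk from root:
  at 19: 19 <= 19 <= 33, this is the LCA
LCA = 19


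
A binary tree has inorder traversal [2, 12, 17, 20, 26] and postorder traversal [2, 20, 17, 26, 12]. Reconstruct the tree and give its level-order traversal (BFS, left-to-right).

Inorder:   [2, 12, 17, 20, 26]
Postorder: [2, 20, 17, 26, 12]
Algorithm: postorder visits root last, so walk postorder right-to-left;
each value is the root of the current inorder slice — split it at that
value, recurse on the right subtree first, then the left.
Recursive splits:
  root=12; inorder splits into left=[2], right=[17, 20, 26]
  root=26; inorder splits into left=[17, 20], right=[]
  root=17; inorder splits into left=[], right=[20]
  root=20; inorder splits into left=[], right=[]
  root=2; inorder splits into left=[], right=[]
Reconstructed level-order: [12, 2, 26, 17, 20]


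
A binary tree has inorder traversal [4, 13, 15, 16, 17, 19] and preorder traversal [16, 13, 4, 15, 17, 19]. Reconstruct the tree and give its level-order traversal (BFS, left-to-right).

Inorder:  [4, 13, 15, 16, 17, 19]
Preorder: [16, 13, 4, 15, 17, 19]
Algorithm: preorder visits root first, so consume preorder in order;
for each root, split the current inorder slice at that value into
left-subtree inorder and right-subtree inorder, then recurse.
Recursive splits:
  root=16; inorder splits into left=[4, 13, 15], right=[17, 19]
  root=13; inorder splits into left=[4], right=[15]
  root=4; inorder splits into left=[], right=[]
  root=15; inorder splits into left=[], right=[]
  root=17; inorder splits into left=[], right=[19]
  root=19; inorder splits into left=[], right=[]
Reconstructed level-order: [16, 13, 17, 4, 15, 19]


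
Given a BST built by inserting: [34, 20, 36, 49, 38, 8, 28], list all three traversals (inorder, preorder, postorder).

Tree insertion order: [34, 20, 36, 49, 38, 8, 28]
Tree (level-order array): [34, 20, 36, 8, 28, None, 49, None, None, None, None, 38]
Inorder (L, root, R): [8, 20, 28, 34, 36, 38, 49]
Preorder (root, L, R): [34, 20, 8, 28, 36, 49, 38]
Postorder (L, R, root): [8, 28, 20, 38, 49, 36, 34]


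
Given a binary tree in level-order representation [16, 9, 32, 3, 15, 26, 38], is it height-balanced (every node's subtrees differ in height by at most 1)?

Tree (level-order array): [16, 9, 32, 3, 15, 26, 38]
Definition: a tree is height-balanced if, at every node, |h(left) - h(right)| <= 1 (empty subtree has height -1).
Bottom-up per-node check:
  node 3: h_left=-1, h_right=-1, diff=0 [OK], height=0
  node 15: h_left=-1, h_right=-1, diff=0 [OK], height=0
  node 9: h_left=0, h_right=0, diff=0 [OK], height=1
  node 26: h_left=-1, h_right=-1, diff=0 [OK], height=0
  node 38: h_left=-1, h_right=-1, diff=0 [OK], height=0
  node 32: h_left=0, h_right=0, diff=0 [OK], height=1
  node 16: h_left=1, h_right=1, diff=0 [OK], height=2
All nodes satisfy the balance condition.
Result: Balanced
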